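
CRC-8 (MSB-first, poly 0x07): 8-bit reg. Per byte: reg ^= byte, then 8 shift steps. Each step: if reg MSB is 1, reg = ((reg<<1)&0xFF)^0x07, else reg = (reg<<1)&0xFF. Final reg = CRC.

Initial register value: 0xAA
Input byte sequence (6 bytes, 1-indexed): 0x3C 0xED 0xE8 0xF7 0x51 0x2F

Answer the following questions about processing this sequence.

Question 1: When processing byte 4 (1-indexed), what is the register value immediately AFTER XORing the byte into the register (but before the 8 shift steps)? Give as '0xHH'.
Answer: 0x1F

Derivation:
Register before byte 4: 0xE8
Byte 4: 0xF7
0xE8 XOR 0xF7 = 0x1F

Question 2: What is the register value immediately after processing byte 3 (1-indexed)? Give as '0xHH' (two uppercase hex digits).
After byte 1 (0x3C): reg=0xEB
After byte 2 (0xED): reg=0x12
After byte 3 (0xE8): reg=0xE8

Answer: 0xE8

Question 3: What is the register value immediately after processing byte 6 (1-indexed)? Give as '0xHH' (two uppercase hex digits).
After byte 1 (0x3C): reg=0xEB
After byte 2 (0xED): reg=0x12
After byte 3 (0xE8): reg=0xE8
After byte 4 (0xF7): reg=0x5D
After byte 5 (0x51): reg=0x24
After byte 6 (0x2F): reg=0x31

Answer: 0x31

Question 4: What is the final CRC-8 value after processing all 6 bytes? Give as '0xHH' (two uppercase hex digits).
After byte 1 (0x3C): reg=0xEB
After byte 2 (0xED): reg=0x12
After byte 3 (0xE8): reg=0xE8
After byte 4 (0xF7): reg=0x5D
After byte 5 (0x51): reg=0x24
After byte 6 (0x2F): reg=0x31

Answer: 0x31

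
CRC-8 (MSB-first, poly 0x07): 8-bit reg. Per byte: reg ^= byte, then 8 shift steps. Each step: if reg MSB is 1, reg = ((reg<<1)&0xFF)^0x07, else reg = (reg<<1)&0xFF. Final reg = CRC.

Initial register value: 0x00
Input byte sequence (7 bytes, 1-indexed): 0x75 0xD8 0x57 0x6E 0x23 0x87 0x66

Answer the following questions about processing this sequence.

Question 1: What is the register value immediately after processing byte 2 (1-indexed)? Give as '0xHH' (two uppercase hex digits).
Answer: 0xE5

Derivation:
After byte 1 (0x75): reg=0x4C
After byte 2 (0xD8): reg=0xE5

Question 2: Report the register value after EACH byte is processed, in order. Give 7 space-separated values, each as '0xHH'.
0x4C 0xE5 0x17 0x68 0xF6 0x50 0x82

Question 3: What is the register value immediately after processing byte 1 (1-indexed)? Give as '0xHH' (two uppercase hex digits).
Answer: 0x4C

Derivation:
After byte 1 (0x75): reg=0x4C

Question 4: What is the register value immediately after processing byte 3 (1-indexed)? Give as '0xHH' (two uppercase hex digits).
After byte 1 (0x75): reg=0x4C
After byte 2 (0xD8): reg=0xE5
After byte 3 (0x57): reg=0x17

Answer: 0x17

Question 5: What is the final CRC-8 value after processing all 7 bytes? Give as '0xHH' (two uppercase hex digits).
Answer: 0x82

Derivation:
After byte 1 (0x75): reg=0x4C
After byte 2 (0xD8): reg=0xE5
After byte 3 (0x57): reg=0x17
After byte 4 (0x6E): reg=0x68
After byte 5 (0x23): reg=0xF6
After byte 6 (0x87): reg=0x50
After byte 7 (0x66): reg=0x82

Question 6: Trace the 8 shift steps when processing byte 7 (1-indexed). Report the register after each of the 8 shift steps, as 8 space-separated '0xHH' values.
After byte 1 (0x75): reg=0x4C
After byte 2 (0xD8): reg=0xE5
After byte 3 (0x57): reg=0x17
After byte 4 (0x6E): reg=0x68
After byte 5 (0x23): reg=0xF6
After byte 6 (0x87): reg=0x50
Register before byte 7: 0x50
After XOR with byte 0x66: 0x36

Answer: 0x6C 0xD8 0xB7 0x69 0xD2 0xA3 0x41 0x82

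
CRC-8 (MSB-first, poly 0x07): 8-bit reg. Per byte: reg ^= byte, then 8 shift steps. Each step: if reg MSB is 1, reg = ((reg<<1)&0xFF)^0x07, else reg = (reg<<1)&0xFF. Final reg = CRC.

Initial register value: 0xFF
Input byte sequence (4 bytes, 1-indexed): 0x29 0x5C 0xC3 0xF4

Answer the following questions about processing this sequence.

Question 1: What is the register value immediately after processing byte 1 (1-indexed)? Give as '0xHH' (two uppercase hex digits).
Answer: 0x2C

Derivation:
After byte 1 (0x29): reg=0x2C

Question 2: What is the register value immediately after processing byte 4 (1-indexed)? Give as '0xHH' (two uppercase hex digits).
After byte 1 (0x29): reg=0x2C
After byte 2 (0x5C): reg=0x57
After byte 3 (0xC3): reg=0xE5
After byte 4 (0xF4): reg=0x77

Answer: 0x77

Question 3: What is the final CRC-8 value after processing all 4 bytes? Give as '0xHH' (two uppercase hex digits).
After byte 1 (0x29): reg=0x2C
After byte 2 (0x5C): reg=0x57
After byte 3 (0xC3): reg=0xE5
After byte 4 (0xF4): reg=0x77

Answer: 0x77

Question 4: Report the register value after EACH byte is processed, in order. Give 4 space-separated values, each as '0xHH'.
0x2C 0x57 0xE5 0x77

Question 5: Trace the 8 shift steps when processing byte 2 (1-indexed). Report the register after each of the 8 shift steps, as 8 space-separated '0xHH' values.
After byte 1 (0x29): reg=0x2C
Register before byte 2: 0x2C
After XOR with byte 0x5C: 0x70

Answer: 0xE0 0xC7 0x89 0x15 0x2A 0x54 0xA8 0x57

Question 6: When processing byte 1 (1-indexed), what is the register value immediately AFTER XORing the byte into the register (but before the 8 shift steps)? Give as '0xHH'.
Answer: 0xD6

Derivation:
Register before byte 1: 0xFF
Byte 1: 0x29
0xFF XOR 0x29 = 0xD6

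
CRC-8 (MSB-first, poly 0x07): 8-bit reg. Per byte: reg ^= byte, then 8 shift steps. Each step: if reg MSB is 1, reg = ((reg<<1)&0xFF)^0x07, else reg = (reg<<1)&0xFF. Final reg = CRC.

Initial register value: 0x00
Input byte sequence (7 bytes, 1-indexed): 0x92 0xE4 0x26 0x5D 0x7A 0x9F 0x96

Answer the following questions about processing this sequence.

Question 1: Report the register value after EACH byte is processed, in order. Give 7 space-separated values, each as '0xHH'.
0xF7 0x79 0x9A 0x5B 0xE7 0x6F 0xE1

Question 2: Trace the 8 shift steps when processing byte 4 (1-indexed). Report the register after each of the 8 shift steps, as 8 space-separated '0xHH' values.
Answer: 0x89 0x15 0x2A 0x54 0xA8 0x57 0xAE 0x5B

Derivation:
After byte 1 (0x92): reg=0xF7
After byte 2 (0xE4): reg=0x79
After byte 3 (0x26): reg=0x9A
Register before byte 4: 0x9A
After XOR with byte 0x5D: 0xC7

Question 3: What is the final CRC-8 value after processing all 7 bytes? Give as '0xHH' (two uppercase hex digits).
Answer: 0xE1

Derivation:
After byte 1 (0x92): reg=0xF7
After byte 2 (0xE4): reg=0x79
After byte 3 (0x26): reg=0x9A
After byte 4 (0x5D): reg=0x5B
After byte 5 (0x7A): reg=0xE7
After byte 6 (0x9F): reg=0x6F
After byte 7 (0x96): reg=0xE1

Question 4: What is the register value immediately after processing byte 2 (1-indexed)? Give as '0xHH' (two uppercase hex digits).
After byte 1 (0x92): reg=0xF7
After byte 2 (0xE4): reg=0x79

Answer: 0x79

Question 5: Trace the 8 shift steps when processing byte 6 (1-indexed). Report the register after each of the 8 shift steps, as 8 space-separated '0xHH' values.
After byte 1 (0x92): reg=0xF7
After byte 2 (0xE4): reg=0x79
After byte 3 (0x26): reg=0x9A
After byte 4 (0x5D): reg=0x5B
After byte 5 (0x7A): reg=0xE7
Register before byte 6: 0xE7
After XOR with byte 0x9F: 0x78

Answer: 0xF0 0xE7 0xC9 0x95 0x2D 0x5A 0xB4 0x6F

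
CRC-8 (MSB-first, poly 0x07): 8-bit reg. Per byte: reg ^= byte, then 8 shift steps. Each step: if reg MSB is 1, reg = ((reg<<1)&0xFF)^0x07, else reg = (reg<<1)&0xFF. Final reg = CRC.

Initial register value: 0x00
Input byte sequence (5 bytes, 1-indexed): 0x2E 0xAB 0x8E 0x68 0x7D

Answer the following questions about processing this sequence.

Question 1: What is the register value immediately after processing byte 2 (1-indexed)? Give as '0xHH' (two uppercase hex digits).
After byte 1 (0x2E): reg=0xCA
After byte 2 (0xAB): reg=0x20

Answer: 0x20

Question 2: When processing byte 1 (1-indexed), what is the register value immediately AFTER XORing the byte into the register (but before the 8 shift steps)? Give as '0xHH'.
Register before byte 1: 0x00
Byte 1: 0x2E
0x00 XOR 0x2E = 0x2E

Answer: 0x2E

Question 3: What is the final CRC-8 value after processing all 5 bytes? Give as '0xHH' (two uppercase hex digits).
Answer: 0x4D

Derivation:
After byte 1 (0x2E): reg=0xCA
After byte 2 (0xAB): reg=0x20
After byte 3 (0x8E): reg=0x43
After byte 4 (0x68): reg=0xD1
After byte 5 (0x7D): reg=0x4D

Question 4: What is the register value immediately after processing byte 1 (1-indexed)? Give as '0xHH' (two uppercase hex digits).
After byte 1 (0x2E): reg=0xCA

Answer: 0xCA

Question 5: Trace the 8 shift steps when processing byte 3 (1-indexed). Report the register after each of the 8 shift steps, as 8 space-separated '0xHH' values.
After byte 1 (0x2E): reg=0xCA
After byte 2 (0xAB): reg=0x20
Register before byte 3: 0x20
After XOR with byte 0x8E: 0xAE

Answer: 0x5B 0xB6 0x6B 0xD6 0xAB 0x51 0xA2 0x43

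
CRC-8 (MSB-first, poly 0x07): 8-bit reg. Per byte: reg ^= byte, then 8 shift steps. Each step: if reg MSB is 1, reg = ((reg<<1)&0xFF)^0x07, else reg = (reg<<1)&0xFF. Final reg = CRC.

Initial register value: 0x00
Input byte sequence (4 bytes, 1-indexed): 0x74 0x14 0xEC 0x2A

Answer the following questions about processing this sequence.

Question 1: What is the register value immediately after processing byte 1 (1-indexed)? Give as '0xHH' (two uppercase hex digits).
After byte 1 (0x74): reg=0x4B

Answer: 0x4B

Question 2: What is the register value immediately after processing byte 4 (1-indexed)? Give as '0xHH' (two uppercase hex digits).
Answer: 0x0A

Derivation:
After byte 1 (0x74): reg=0x4B
After byte 2 (0x14): reg=0x9A
After byte 3 (0xEC): reg=0x45
After byte 4 (0x2A): reg=0x0A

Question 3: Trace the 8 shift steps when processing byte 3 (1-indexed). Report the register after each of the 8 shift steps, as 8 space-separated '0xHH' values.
After byte 1 (0x74): reg=0x4B
After byte 2 (0x14): reg=0x9A
Register before byte 3: 0x9A
After XOR with byte 0xEC: 0x76

Answer: 0xEC 0xDF 0xB9 0x75 0xEA 0xD3 0xA1 0x45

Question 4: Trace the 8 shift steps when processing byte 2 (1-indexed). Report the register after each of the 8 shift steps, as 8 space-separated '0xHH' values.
After byte 1 (0x74): reg=0x4B
Register before byte 2: 0x4B
After XOR with byte 0x14: 0x5F

Answer: 0xBE 0x7B 0xF6 0xEB 0xD1 0xA5 0x4D 0x9A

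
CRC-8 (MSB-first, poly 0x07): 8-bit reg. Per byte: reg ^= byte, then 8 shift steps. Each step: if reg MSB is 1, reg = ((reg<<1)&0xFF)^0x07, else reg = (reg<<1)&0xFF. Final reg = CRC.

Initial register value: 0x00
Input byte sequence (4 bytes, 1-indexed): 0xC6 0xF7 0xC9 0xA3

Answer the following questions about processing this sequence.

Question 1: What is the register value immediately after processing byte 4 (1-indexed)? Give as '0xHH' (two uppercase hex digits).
Answer: 0x94

Derivation:
After byte 1 (0xC6): reg=0x5C
After byte 2 (0xF7): reg=0x58
After byte 3 (0xC9): reg=0xFE
After byte 4 (0xA3): reg=0x94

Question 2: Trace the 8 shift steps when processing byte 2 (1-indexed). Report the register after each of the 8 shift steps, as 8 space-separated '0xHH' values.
Answer: 0x51 0xA2 0x43 0x86 0x0B 0x16 0x2C 0x58

Derivation:
After byte 1 (0xC6): reg=0x5C
Register before byte 2: 0x5C
After XOR with byte 0xF7: 0xAB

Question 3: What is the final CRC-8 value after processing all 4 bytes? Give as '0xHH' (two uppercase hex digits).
Answer: 0x94

Derivation:
After byte 1 (0xC6): reg=0x5C
After byte 2 (0xF7): reg=0x58
After byte 3 (0xC9): reg=0xFE
After byte 4 (0xA3): reg=0x94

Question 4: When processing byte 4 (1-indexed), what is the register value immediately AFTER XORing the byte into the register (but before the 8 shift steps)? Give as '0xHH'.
Answer: 0x5D

Derivation:
Register before byte 4: 0xFE
Byte 4: 0xA3
0xFE XOR 0xA3 = 0x5D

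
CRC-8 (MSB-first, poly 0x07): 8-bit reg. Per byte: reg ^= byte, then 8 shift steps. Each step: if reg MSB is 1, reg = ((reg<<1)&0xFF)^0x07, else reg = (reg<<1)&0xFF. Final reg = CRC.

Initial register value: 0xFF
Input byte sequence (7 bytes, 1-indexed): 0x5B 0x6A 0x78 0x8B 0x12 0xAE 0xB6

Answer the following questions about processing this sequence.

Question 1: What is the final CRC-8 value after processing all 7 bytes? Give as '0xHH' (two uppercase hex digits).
After byte 1 (0x5B): reg=0x75
After byte 2 (0x6A): reg=0x5D
After byte 3 (0x78): reg=0xFB
After byte 4 (0x8B): reg=0x57
After byte 5 (0x12): reg=0xDC
After byte 6 (0xAE): reg=0x59
After byte 7 (0xB6): reg=0x83

Answer: 0x83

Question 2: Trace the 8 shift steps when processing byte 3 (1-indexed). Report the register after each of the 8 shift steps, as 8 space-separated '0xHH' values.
Answer: 0x4A 0x94 0x2F 0x5E 0xBC 0x7F 0xFE 0xFB

Derivation:
After byte 1 (0x5B): reg=0x75
After byte 2 (0x6A): reg=0x5D
Register before byte 3: 0x5D
After XOR with byte 0x78: 0x25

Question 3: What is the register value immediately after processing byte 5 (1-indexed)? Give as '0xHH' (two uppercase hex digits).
Answer: 0xDC

Derivation:
After byte 1 (0x5B): reg=0x75
After byte 2 (0x6A): reg=0x5D
After byte 3 (0x78): reg=0xFB
After byte 4 (0x8B): reg=0x57
After byte 5 (0x12): reg=0xDC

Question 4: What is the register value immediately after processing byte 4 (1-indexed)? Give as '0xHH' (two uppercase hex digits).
After byte 1 (0x5B): reg=0x75
After byte 2 (0x6A): reg=0x5D
After byte 3 (0x78): reg=0xFB
After byte 4 (0x8B): reg=0x57

Answer: 0x57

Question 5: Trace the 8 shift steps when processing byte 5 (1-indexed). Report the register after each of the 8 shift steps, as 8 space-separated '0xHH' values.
Answer: 0x8A 0x13 0x26 0x4C 0x98 0x37 0x6E 0xDC

Derivation:
After byte 1 (0x5B): reg=0x75
After byte 2 (0x6A): reg=0x5D
After byte 3 (0x78): reg=0xFB
After byte 4 (0x8B): reg=0x57
Register before byte 5: 0x57
After XOR with byte 0x12: 0x45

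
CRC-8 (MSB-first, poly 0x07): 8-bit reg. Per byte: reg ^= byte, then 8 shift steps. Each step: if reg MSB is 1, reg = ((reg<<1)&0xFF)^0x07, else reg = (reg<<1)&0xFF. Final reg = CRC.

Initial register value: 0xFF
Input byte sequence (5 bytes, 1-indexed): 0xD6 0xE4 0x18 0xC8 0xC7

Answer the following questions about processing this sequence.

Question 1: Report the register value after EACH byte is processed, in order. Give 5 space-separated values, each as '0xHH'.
0xDF 0xA1 0x26 0x84 0xCE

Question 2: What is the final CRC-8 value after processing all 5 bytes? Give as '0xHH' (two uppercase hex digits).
Answer: 0xCE

Derivation:
After byte 1 (0xD6): reg=0xDF
After byte 2 (0xE4): reg=0xA1
After byte 3 (0x18): reg=0x26
After byte 4 (0xC8): reg=0x84
After byte 5 (0xC7): reg=0xCE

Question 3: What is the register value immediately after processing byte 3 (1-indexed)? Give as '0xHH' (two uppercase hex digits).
Answer: 0x26

Derivation:
After byte 1 (0xD6): reg=0xDF
After byte 2 (0xE4): reg=0xA1
After byte 3 (0x18): reg=0x26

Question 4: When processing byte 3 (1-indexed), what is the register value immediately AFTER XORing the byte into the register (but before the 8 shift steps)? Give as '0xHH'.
Register before byte 3: 0xA1
Byte 3: 0x18
0xA1 XOR 0x18 = 0xB9

Answer: 0xB9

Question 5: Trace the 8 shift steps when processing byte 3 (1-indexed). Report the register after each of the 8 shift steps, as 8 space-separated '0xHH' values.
After byte 1 (0xD6): reg=0xDF
After byte 2 (0xE4): reg=0xA1
Register before byte 3: 0xA1
After XOR with byte 0x18: 0xB9

Answer: 0x75 0xEA 0xD3 0xA1 0x45 0x8A 0x13 0x26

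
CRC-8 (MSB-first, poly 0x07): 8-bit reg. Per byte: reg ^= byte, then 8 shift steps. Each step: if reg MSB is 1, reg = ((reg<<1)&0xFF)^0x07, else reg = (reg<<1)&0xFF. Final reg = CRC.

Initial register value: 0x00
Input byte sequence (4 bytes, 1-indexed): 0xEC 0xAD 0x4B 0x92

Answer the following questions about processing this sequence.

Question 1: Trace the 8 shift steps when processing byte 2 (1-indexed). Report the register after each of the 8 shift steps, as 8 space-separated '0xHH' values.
Answer: 0x4E 0x9C 0x3F 0x7E 0xFC 0xFF 0xF9 0xF5

Derivation:
After byte 1 (0xEC): reg=0x8A
Register before byte 2: 0x8A
After XOR with byte 0xAD: 0x27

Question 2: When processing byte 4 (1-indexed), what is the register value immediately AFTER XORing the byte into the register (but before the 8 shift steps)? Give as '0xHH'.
Register before byte 4: 0x33
Byte 4: 0x92
0x33 XOR 0x92 = 0xA1

Answer: 0xA1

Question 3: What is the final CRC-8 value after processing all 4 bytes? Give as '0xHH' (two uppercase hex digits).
Answer: 0x6E

Derivation:
After byte 1 (0xEC): reg=0x8A
After byte 2 (0xAD): reg=0xF5
After byte 3 (0x4B): reg=0x33
After byte 4 (0x92): reg=0x6E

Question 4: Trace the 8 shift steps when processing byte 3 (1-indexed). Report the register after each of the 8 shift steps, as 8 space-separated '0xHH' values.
Answer: 0x7B 0xF6 0xEB 0xD1 0xA5 0x4D 0x9A 0x33

Derivation:
After byte 1 (0xEC): reg=0x8A
After byte 2 (0xAD): reg=0xF5
Register before byte 3: 0xF5
After XOR with byte 0x4B: 0xBE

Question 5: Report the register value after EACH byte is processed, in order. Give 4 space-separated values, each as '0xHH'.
0x8A 0xF5 0x33 0x6E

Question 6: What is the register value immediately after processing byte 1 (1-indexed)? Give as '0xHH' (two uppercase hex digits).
After byte 1 (0xEC): reg=0x8A

Answer: 0x8A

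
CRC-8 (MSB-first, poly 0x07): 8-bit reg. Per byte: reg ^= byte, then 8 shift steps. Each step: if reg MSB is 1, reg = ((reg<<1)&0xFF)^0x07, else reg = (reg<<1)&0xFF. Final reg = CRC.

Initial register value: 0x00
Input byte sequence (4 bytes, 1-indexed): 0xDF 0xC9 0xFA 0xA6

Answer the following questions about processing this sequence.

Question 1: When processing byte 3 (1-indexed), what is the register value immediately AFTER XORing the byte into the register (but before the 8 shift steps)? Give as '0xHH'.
Answer: 0xF2

Derivation:
Register before byte 3: 0x08
Byte 3: 0xFA
0x08 XOR 0xFA = 0xF2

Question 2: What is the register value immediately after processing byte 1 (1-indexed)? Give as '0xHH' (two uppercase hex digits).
Answer: 0x13

Derivation:
After byte 1 (0xDF): reg=0x13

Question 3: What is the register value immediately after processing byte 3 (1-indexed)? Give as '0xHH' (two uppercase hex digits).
Answer: 0xD0

Derivation:
After byte 1 (0xDF): reg=0x13
After byte 2 (0xC9): reg=0x08
After byte 3 (0xFA): reg=0xD0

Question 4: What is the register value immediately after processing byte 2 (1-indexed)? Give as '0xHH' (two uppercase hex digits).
After byte 1 (0xDF): reg=0x13
After byte 2 (0xC9): reg=0x08

Answer: 0x08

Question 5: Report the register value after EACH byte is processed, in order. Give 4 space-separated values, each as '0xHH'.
0x13 0x08 0xD0 0x45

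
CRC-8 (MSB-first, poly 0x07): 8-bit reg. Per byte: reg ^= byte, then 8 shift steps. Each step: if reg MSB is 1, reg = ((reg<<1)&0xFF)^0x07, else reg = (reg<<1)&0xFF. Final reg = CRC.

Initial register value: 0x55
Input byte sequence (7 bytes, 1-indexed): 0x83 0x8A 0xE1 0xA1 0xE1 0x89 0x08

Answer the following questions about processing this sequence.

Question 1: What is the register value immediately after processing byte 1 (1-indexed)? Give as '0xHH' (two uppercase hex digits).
Answer: 0x2C

Derivation:
After byte 1 (0x83): reg=0x2C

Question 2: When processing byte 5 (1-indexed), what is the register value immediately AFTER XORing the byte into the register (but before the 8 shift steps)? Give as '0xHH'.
Register before byte 5: 0x0D
Byte 5: 0xE1
0x0D XOR 0xE1 = 0xEC

Answer: 0xEC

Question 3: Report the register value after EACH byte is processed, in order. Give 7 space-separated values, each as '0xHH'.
0x2C 0x7B 0xCF 0x0D 0x8A 0x09 0x07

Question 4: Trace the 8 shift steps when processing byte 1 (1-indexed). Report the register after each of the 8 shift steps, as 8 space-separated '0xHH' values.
Register before byte 1: 0x55
After XOR with byte 0x83: 0xD6

Answer: 0xAB 0x51 0xA2 0x43 0x86 0x0B 0x16 0x2C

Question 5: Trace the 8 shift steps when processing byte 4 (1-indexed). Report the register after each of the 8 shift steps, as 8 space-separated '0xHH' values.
Answer: 0xDC 0xBF 0x79 0xF2 0xE3 0xC1 0x85 0x0D

Derivation:
After byte 1 (0x83): reg=0x2C
After byte 2 (0x8A): reg=0x7B
After byte 3 (0xE1): reg=0xCF
Register before byte 4: 0xCF
After XOR with byte 0xA1: 0x6E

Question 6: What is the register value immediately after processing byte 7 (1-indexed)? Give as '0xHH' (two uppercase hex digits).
After byte 1 (0x83): reg=0x2C
After byte 2 (0x8A): reg=0x7B
After byte 3 (0xE1): reg=0xCF
After byte 4 (0xA1): reg=0x0D
After byte 5 (0xE1): reg=0x8A
After byte 6 (0x89): reg=0x09
After byte 7 (0x08): reg=0x07

Answer: 0x07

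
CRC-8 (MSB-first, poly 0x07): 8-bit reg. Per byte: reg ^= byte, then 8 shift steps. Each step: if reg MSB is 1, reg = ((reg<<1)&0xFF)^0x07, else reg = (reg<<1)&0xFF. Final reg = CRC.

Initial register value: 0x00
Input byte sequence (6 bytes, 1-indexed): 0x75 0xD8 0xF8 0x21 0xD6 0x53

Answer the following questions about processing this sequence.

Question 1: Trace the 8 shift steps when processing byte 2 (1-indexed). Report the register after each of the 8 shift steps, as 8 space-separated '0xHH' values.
Answer: 0x2F 0x5E 0xBC 0x7F 0xFE 0xFB 0xF1 0xE5

Derivation:
After byte 1 (0x75): reg=0x4C
Register before byte 2: 0x4C
After XOR with byte 0xD8: 0x94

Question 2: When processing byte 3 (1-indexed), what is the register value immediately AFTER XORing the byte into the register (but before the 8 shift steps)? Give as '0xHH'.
Register before byte 3: 0xE5
Byte 3: 0xF8
0xE5 XOR 0xF8 = 0x1D

Answer: 0x1D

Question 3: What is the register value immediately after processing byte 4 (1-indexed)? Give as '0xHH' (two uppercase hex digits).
After byte 1 (0x75): reg=0x4C
After byte 2 (0xD8): reg=0xE5
After byte 3 (0xF8): reg=0x53
After byte 4 (0x21): reg=0x59

Answer: 0x59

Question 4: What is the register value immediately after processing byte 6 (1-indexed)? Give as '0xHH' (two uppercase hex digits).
Answer: 0xCB

Derivation:
After byte 1 (0x75): reg=0x4C
After byte 2 (0xD8): reg=0xE5
After byte 3 (0xF8): reg=0x53
After byte 4 (0x21): reg=0x59
After byte 5 (0xD6): reg=0xA4
After byte 6 (0x53): reg=0xCB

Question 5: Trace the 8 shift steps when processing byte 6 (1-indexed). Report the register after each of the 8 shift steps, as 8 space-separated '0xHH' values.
Answer: 0xE9 0xD5 0xAD 0x5D 0xBA 0x73 0xE6 0xCB

Derivation:
After byte 1 (0x75): reg=0x4C
After byte 2 (0xD8): reg=0xE5
After byte 3 (0xF8): reg=0x53
After byte 4 (0x21): reg=0x59
After byte 5 (0xD6): reg=0xA4
Register before byte 6: 0xA4
After XOR with byte 0x53: 0xF7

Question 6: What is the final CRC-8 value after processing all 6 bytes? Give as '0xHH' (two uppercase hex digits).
After byte 1 (0x75): reg=0x4C
After byte 2 (0xD8): reg=0xE5
After byte 3 (0xF8): reg=0x53
After byte 4 (0x21): reg=0x59
After byte 5 (0xD6): reg=0xA4
After byte 6 (0x53): reg=0xCB

Answer: 0xCB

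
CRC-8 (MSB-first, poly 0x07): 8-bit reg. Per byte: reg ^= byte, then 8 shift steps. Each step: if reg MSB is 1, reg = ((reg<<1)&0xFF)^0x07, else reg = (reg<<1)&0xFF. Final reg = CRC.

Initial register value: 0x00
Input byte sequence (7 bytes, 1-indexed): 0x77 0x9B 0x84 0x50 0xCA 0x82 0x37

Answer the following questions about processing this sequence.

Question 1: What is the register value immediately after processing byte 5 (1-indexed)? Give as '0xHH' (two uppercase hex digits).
Answer: 0xBF

Derivation:
After byte 1 (0x77): reg=0x42
After byte 2 (0x9B): reg=0x01
After byte 3 (0x84): reg=0x92
After byte 4 (0x50): reg=0x40
After byte 5 (0xCA): reg=0xBF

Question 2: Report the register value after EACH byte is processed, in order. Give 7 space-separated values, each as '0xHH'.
0x42 0x01 0x92 0x40 0xBF 0xB3 0x95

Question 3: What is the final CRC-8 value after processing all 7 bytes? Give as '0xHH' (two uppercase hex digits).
After byte 1 (0x77): reg=0x42
After byte 2 (0x9B): reg=0x01
After byte 3 (0x84): reg=0x92
After byte 4 (0x50): reg=0x40
After byte 5 (0xCA): reg=0xBF
After byte 6 (0x82): reg=0xB3
After byte 7 (0x37): reg=0x95

Answer: 0x95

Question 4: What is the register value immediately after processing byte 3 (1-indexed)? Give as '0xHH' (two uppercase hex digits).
Answer: 0x92

Derivation:
After byte 1 (0x77): reg=0x42
After byte 2 (0x9B): reg=0x01
After byte 3 (0x84): reg=0x92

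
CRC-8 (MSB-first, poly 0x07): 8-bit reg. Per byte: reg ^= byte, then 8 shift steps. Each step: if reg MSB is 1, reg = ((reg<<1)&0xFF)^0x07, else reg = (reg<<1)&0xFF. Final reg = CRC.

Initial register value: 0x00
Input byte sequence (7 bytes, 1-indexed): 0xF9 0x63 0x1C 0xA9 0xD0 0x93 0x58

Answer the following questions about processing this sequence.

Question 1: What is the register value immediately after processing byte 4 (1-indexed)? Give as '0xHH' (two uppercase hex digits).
Answer: 0x20

Derivation:
After byte 1 (0xF9): reg=0xE1
After byte 2 (0x63): reg=0x87
After byte 3 (0x1C): reg=0xC8
After byte 4 (0xA9): reg=0x20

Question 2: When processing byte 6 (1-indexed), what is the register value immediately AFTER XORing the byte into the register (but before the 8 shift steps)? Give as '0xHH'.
Answer: 0x4D

Derivation:
Register before byte 6: 0xDE
Byte 6: 0x93
0xDE XOR 0x93 = 0x4D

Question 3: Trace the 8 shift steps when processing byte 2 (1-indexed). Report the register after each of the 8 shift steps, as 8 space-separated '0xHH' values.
Answer: 0x03 0x06 0x0C 0x18 0x30 0x60 0xC0 0x87

Derivation:
After byte 1 (0xF9): reg=0xE1
Register before byte 2: 0xE1
After XOR with byte 0x63: 0x82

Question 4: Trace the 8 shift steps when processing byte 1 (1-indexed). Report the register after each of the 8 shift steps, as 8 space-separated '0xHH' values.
Answer: 0xF5 0xED 0xDD 0xBD 0x7D 0xFA 0xF3 0xE1

Derivation:
Register before byte 1: 0x00
After XOR with byte 0xF9: 0xF9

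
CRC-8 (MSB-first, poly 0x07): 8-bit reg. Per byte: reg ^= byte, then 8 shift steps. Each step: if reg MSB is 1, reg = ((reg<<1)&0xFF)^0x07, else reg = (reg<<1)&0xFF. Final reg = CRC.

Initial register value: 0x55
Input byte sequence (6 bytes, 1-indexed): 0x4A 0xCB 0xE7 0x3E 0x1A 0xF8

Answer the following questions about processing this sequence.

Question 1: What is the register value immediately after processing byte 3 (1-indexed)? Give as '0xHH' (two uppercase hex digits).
After byte 1 (0x4A): reg=0x5D
After byte 2 (0xCB): reg=0xEB
After byte 3 (0xE7): reg=0x24

Answer: 0x24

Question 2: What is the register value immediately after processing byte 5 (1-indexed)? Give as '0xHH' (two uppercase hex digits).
Answer: 0x93

Derivation:
After byte 1 (0x4A): reg=0x5D
After byte 2 (0xCB): reg=0xEB
After byte 3 (0xE7): reg=0x24
After byte 4 (0x3E): reg=0x46
After byte 5 (0x1A): reg=0x93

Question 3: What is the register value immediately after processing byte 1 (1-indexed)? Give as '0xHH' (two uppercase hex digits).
After byte 1 (0x4A): reg=0x5D

Answer: 0x5D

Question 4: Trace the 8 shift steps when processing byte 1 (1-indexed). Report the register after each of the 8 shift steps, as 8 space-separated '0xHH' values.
Answer: 0x3E 0x7C 0xF8 0xF7 0xE9 0xD5 0xAD 0x5D

Derivation:
Register before byte 1: 0x55
After XOR with byte 0x4A: 0x1F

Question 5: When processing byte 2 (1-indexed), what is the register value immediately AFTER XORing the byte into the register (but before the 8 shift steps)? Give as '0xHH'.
Answer: 0x96

Derivation:
Register before byte 2: 0x5D
Byte 2: 0xCB
0x5D XOR 0xCB = 0x96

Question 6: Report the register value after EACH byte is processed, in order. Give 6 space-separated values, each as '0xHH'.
0x5D 0xEB 0x24 0x46 0x93 0x16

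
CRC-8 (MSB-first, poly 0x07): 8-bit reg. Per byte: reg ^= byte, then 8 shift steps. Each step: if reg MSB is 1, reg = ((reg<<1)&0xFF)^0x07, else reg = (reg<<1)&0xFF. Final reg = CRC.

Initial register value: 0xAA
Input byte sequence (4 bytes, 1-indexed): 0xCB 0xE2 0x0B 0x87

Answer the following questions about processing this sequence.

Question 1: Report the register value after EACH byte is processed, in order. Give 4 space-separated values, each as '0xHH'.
0x20 0x40 0xF6 0x50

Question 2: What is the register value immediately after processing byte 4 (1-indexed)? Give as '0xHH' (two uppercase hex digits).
After byte 1 (0xCB): reg=0x20
After byte 2 (0xE2): reg=0x40
After byte 3 (0x0B): reg=0xF6
After byte 4 (0x87): reg=0x50

Answer: 0x50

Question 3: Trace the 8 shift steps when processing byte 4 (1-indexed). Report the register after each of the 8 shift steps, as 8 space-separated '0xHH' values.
After byte 1 (0xCB): reg=0x20
After byte 2 (0xE2): reg=0x40
After byte 3 (0x0B): reg=0xF6
Register before byte 4: 0xF6
After XOR with byte 0x87: 0x71

Answer: 0xE2 0xC3 0x81 0x05 0x0A 0x14 0x28 0x50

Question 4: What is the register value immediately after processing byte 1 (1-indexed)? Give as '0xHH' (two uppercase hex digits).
After byte 1 (0xCB): reg=0x20

Answer: 0x20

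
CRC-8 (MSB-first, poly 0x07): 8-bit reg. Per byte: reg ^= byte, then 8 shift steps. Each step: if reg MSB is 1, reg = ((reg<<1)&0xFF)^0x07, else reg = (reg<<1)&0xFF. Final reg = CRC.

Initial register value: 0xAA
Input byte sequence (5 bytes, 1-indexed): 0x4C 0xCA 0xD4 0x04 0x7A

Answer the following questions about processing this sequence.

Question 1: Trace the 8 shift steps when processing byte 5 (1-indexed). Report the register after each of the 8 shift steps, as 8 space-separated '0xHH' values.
Answer: 0x23 0x46 0x8C 0x1F 0x3E 0x7C 0xF8 0xF7

Derivation:
After byte 1 (0x4C): reg=0xBC
After byte 2 (0xCA): reg=0x45
After byte 3 (0xD4): reg=0xFE
After byte 4 (0x04): reg=0xE8
Register before byte 5: 0xE8
After XOR with byte 0x7A: 0x92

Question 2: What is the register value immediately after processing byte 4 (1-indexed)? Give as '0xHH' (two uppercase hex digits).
After byte 1 (0x4C): reg=0xBC
After byte 2 (0xCA): reg=0x45
After byte 3 (0xD4): reg=0xFE
After byte 4 (0x04): reg=0xE8

Answer: 0xE8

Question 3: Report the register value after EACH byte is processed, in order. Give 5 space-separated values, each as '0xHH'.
0xBC 0x45 0xFE 0xE8 0xF7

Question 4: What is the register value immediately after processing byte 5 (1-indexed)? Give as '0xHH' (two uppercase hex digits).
After byte 1 (0x4C): reg=0xBC
After byte 2 (0xCA): reg=0x45
After byte 3 (0xD4): reg=0xFE
After byte 4 (0x04): reg=0xE8
After byte 5 (0x7A): reg=0xF7

Answer: 0xF7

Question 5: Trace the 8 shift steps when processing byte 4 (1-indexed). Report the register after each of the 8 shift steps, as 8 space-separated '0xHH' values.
Answer: 0xF3 0xE1 0xC5 0x8D 0x1D 0x3A 0x74 0xE8

Derivation:
After byte 1 (0x4C): reg=0xBC
After byte 2 (0xCA): reg=0x45
After byte 3 (0xD4): reg=0xFE
Register before byte 4: 0xFE
After XOR with byte 0x04: 0xFA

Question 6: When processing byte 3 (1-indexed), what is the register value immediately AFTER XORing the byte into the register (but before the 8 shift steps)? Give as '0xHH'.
Register before byte 3: 0x45
Byte 3: 0xD4
0x45 XOR 0xD4 = 0x91

Answer: 0x91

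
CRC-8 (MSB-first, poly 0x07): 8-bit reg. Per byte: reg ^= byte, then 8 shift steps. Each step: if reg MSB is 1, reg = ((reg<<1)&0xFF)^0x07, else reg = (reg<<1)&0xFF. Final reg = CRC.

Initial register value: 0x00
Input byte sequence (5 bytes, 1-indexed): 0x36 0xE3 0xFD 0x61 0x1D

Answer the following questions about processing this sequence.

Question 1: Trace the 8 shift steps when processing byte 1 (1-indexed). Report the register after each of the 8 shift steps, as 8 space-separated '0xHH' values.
Answer: 0x6C 0xD8 0xB7 0x69 0xD2 0xA3 0x41 0x82

Derivation:
Register before byte 1: 0x00
After XOR with byte 0x36: 0x36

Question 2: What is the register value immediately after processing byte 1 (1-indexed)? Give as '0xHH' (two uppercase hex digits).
After byte 1 (0x36): reg=0x82

Answer: 0x82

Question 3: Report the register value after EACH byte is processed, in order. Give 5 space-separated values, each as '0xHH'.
0x82 0x20 0x1D 0x73 0x0D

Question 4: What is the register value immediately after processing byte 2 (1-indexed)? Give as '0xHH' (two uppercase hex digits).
Answer: 0x20

Derivation:
After byte 1 (0x36): reg=0x82
After byte 2 (0xE3): reg=0x20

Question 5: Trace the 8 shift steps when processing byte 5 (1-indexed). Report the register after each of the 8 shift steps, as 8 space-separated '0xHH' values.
Answer: 0xDC 0xBF 0x79 0xF2 0xE3 0xC1 0x85 0x0D

Derivation:
After byte 1 (0x36): reg=0x82
After byte 2 (0xE3): reg=0x20
After byte 3 (0xFD): reg=0x1D
After byte 4 (0x61): reg=0x73
Register before byte 5: 0x73
After XOR with byte 0x1D: 0x6E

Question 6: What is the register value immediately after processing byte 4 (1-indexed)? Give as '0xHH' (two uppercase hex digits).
Answer: 0x73

Derivation:
After byte 1 (0x36): reg=0x82
After byte 2 (0xE3): reg=0x20
After byte 3 (0xFD): reg=0x1D
After byte 4 (0x61): reg=0x73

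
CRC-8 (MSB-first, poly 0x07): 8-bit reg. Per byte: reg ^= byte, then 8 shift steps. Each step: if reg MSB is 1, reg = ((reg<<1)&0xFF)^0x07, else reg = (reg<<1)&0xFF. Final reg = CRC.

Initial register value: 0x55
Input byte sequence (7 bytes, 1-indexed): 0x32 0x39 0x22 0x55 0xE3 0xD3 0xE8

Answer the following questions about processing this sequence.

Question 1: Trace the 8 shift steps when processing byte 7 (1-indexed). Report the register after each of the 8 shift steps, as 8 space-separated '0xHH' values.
Answer: 0x34 0x68 0xD0 0xA7 0x49 0x92 0x23 0x46

Derivation:
After byte 1 (0x32): reg=0x32
After byte 2 (0x39): reg=0x31
After byte 3 (0x22): reg=0x79
After byte 4 (0x55): reg=0xC4
After byte 5 (0xE3): reg=0xF5
After byte 6 (0xD3): reg=0xF2
Register before byte 7: 0xF2
After XOR with byte 0xE8: 0x1A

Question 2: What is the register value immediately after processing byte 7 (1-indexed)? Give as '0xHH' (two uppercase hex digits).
Answer: 0x46

Derivation:
After byte 1 (0x32): reg=0x32
After byte 2 (0x39): reg=0x31
After byte 3 (0x22): reg=0x79
After byte 4 (0x55): reg=0xC4
After byte 5 (0xE3): reg=0xF5
After byte 6 (0xD3): reg=0xF2
After byte 7 (0xE8): reg=0x46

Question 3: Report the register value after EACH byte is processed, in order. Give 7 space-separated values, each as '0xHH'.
0x32 0x31 0x79 0xC4 0xF5 0xF2 0x46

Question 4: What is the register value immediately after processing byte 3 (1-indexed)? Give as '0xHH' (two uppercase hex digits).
Answer: 0x79

Derivation:
After byte 1 (0x32): reg=0x32
After byte 2 (0x39): reg=0x31
After byte 3 (0x22): reg=0x79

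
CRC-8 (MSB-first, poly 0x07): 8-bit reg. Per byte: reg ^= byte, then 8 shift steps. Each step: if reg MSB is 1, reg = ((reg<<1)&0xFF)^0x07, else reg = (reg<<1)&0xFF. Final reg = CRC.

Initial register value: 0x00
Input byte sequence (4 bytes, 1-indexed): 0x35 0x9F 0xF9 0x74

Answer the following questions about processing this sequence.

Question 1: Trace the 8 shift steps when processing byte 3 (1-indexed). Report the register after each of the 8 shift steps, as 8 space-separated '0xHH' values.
After byte 1 (0x35): reg=0x8B
After byte 2 (0x9F): reg=0x6C
Register before byte 3: 0x6C
After XOR with byte 0xF9: 0x95

Answer: 0x2D 0x5A 0xB4 0x6F 0xDE 0xBB 0x71 0xE2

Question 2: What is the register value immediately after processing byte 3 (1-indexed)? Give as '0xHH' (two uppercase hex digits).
After byte 1 (0x35): reg=0x8B
After byte 2 (0x9F): reg=0x6C
After byte 3 (0xF9): reg=0xE2

Answer: 0xE2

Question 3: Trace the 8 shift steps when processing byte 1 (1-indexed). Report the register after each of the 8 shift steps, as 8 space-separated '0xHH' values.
Answer: 0x6A 0xD4 0xAF 0x59 0xB2 0x63 0xC6 0x8B

Derivation:
Register before byte 1: 0x00
After XOR with byte 0x35: 0x35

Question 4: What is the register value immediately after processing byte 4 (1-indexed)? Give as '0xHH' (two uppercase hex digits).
Answer: 0xEB

Derivation:
After byte 1 (0x35): reg=0x8B
After byte 2 (0x9F): reg=0x6C
After byte 3 (0xF9): reg=0xE2
After byte 4 (0x74): reg=0xEB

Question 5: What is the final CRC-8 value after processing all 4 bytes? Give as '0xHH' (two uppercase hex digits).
Answer: 0xEB

Derivation:
After byte 1 (0x35): reg=0x8B
After byte 2 (0x9F): reg=0x6C
After byte 3 (0xF9): reg=0xE2
After byte 4 (0x74): reg=0xEB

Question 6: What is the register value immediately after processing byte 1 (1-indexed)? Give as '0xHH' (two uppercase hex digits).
After byte 1 (0x35): reg=0x8B

Answer: 0x8B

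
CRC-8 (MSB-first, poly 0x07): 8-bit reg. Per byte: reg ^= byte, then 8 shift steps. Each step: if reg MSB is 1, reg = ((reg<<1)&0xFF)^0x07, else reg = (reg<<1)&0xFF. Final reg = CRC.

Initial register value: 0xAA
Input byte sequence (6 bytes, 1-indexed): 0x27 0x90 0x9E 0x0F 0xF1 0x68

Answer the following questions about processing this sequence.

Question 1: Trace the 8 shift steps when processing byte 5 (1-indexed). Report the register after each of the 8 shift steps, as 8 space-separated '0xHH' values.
Answer: 0x1D 0x3A 0x74 0xE8 0xD7 0xA9 0x55 0xAA

Derivation:
After byte 1 (0x27): reg=0xAA
After byte 2 (0x90): reg=0xA6
After byte 3 (0x9E): reg=0xA8
After byte 4 (0x0F): reg=0x7C
Register before byte 5: 0x7C
After XOR with byte 0xF1: 0x8D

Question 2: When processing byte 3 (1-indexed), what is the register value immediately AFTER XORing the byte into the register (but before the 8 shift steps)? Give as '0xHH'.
Answer: 0x38

Derivation:
Register before byte 3: 0xA6
Byte 3: 0x9E
0xA6 XOR 0x9E = 0x38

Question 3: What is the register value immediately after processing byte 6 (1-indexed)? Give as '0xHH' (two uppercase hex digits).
Answer: 0x40

Derivation:
After byte 1 (0x27): reg=0xAA
After byte 2 (0x90): reg=0xA6
After byte 3 (0x9E): reg=0xA8
After byte 4 (0x0F): reg=0x7C
After byte 5 (0xF1): reg=0xAA
After byte 6 (0x68): reg=0x40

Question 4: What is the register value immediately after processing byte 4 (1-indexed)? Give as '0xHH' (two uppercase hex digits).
Answer: 0x7C

Derivation:
After byte 1 (0x27): reg=0xAA
After byte 2 (0x90): reg=0xA6
After byte 3 (0x9E): reg=0xA8
After byte 4 (0x0F): reg=0x7C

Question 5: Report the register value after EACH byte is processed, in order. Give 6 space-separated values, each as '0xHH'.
0xAA 0xA6 0xA8 0x7C 0xAA 0x40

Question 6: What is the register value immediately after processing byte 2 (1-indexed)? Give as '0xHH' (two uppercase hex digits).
After byte 1 (0x27): reg=0xAA
After byte 2 (0x90): reg=0xA6

Answer: 0xA6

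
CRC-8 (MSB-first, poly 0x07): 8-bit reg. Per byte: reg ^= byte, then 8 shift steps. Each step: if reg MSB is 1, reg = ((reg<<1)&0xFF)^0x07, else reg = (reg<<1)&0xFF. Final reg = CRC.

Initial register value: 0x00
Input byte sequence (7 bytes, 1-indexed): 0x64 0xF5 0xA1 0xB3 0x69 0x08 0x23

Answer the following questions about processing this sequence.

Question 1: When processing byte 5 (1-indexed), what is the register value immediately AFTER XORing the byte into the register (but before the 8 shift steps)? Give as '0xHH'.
Answer: 0xD5

Derivation:
Register before byte 5: 0xBC
Byte 5: 0x69
0xBC XOR 0x69 = 0xD5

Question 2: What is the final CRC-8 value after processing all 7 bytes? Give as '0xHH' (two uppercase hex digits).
Answer: 0xAE

Derivation:
After byte 1 (0x64): reg=0x3B
After byte 2 (0xF5): reg=0x64
After byte 3 (0xA1): reg=0x55
After byte 4 (0xB3): reg=0xBC
After byte 5 (0x69): reg=0x25
After byte 6 (0x08): reg=0xC3
After byte 7 (0x23): reg=0xAE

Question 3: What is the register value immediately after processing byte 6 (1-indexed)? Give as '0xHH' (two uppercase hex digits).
After byte 1 (0x64): reg=0x3B
After byte 2 (0xF5): reg=0x64
After byte 3 (0xA1): reg=0x55
After byte 4 (0xB3): reg=0xBC
After byte 5 (0x69): reg=0x25
After byte 6 (0x08): reg=0xC3

Answer: 0xC3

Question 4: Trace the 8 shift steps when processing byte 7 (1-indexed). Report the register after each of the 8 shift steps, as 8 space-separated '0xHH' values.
Answer: 0xC7 0x89 0x15 0x2A 0x54 0xA8 0x57 0xAE

Derivation:
After byte 1 (0x64): reg=0x3B
After byte 2 (0xF5): reg=0x64
After byte 3 (0xA1): reg=0x55
After byte 4 (0xB3): reg=0xBC
After byte 5 (0x69): reg=0x25
After byte 6 (0x08): reg=0xC3
Register before byte 7: 0xC3
After XOR with byte 0x23: 0xE0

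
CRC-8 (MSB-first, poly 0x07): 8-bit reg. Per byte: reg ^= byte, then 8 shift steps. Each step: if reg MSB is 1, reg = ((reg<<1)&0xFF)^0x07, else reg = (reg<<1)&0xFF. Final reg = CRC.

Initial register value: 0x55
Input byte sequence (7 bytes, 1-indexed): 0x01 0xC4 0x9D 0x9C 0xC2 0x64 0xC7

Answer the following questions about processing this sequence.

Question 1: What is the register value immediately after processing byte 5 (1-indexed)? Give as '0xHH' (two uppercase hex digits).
After byte 1 (0x01): reg=0xAB
After byte 2 (0xC4): reg=0x0A
After byte 3 (0x9D): reg=0xEC
After byte 4 (0x9C): reg=0x57
After byte 5 (0xC2): reg=0xE2

Answer: 0xE2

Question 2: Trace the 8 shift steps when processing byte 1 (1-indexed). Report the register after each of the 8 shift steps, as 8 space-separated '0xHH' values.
Answer: 0xA8 0x57 0xAE 0x5B 0xB6 0x6B 0xD6 0xAB

Derivation:
Register before byte 1: 0x55
After XOR with byte 0x01: 0x54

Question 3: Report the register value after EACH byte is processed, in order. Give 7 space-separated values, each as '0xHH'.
0xAB 0x0A 0xEC 0x57 0xE2 0x9B 0x93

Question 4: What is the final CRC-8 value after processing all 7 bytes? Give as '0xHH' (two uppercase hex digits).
After byte 1 (0x01): reg=0xAB
After byte 2 (0xC4): reg=0x0A
After byte 3 (0x9D): reg=0xEC
After byte 4 (0x9C): reg=0x57
After byte 5 (0xC2): reg=0xE2
After byte 6 (0x64): reg=0x9B
After byte 7 (0xC7): reg=0x93

Answer: 0x93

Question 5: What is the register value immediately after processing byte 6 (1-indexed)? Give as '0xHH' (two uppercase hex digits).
Answer: 0x9B

Derivation:
After byte 1 (0x01): reg=0xAB
After byte 2 (0xC4): reg=0x0A
After byte 3 (0x9D): reg=0xEC
After byte 4 (0x9C): reg=0x57
After byte 5 (0xC2): reg=0xE2
After byte 6 (0x64): reg=0x9B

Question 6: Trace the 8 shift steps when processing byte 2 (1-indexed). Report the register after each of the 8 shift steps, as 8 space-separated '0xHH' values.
After byte 1 (0x01): reg=0xAB
Register before byte 2: 0xAB
After XOR with byte 0xC4: 0x6F

Answer: 0xDE 0xBB 0x71 0xE2 0xC3 0x81 0x05 0x0A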